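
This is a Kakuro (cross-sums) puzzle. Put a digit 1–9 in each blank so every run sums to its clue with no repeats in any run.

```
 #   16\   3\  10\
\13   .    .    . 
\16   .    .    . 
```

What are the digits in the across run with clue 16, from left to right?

16 in 2 cells must be {7,9}; 3 in 2 cells must be {1,2}.
Nothing is forced directly, so branch on R1C2, whose candidates are 1 or 2. If R1C2 = 1: that forces R2C2 = 2, R2C1 = 9, after which R2C3 would have to be in {5} for the 16 across but in {1,2,3,4,6,7,8,9} for the 10 down — contradiction. So R1C2 = 2.
Given what's placed, R1C1 must be 7 to fit the 13 across and 16 down.
R1C3 = 13 − 9 = 4 completes the 13 across.
R2C1 = 16 − 7 = 9 completes the 16 down.
R2C2 = 3 − 2 = 1 completes the 3 down.
R2C3 = 16 − 10 = 6 completes the 16 across.

9 1 6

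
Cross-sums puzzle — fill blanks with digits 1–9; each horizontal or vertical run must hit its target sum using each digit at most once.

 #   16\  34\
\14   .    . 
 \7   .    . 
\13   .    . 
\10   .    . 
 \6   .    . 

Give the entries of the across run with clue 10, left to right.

3 7

16 in 5 cells must be {1,2,3,4,6}; 34 in 5 cells must be {4,6,7,8,9}.
Only 6 fits R1C1 under both its across sum 14 and down sum 16.
R1C2 = 14 − 6 = 8 completes the 14 across.
Given what's placed, R3C1 must be 4 to fit the 13 across and 16 down.
R3C2 = 13 − 4 = 9 completes the 13 across.
R5C2 = 4: the only remaining digit allowed by both the 6 across and the 34 down.
Given what's placed, R2C2 must be 6 to fit the 7 across and 34 down.
R4C2 = 34 − 27 = 7 completes the 34 down.
R5C1 = 6 − 4 = 2 completes the 6 across.
R2C1 = 7 − 6 = 1 completes the 7 across.
R4C1 = 10 − 7 = 3 completes the 10 across.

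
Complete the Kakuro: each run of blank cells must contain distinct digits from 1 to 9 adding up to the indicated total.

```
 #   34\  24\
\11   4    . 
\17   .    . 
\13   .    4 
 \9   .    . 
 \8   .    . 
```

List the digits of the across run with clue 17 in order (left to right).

17 in 2 cells must be {8,9}; 34 in 5 cells must be {4,6,7,8,9}.
R1C2 = 11 − 4 = 7 completes the 11 across.
R3C1 = 13 − 4 = 9 completes the 13 across.
Given what's placed, R2C1 must be 8 to fit the 17 across and 34 down.
R2C2 = 17 − 8 = 9 completes the 17 across.

8 9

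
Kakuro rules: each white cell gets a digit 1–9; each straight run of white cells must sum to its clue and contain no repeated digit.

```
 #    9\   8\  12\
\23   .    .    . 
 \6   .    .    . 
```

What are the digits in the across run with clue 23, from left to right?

23 in 3 cells must be {6,8,9}; 6 in 3 cells must be {1,2,3}.
The 23 across and the 8 down share only 6, so R1C2 = 6.
R2C2 = 8 − 6 = 2 completes the 8 down.
Given what's placed, R2C3 must be 3 to fit the 6 across and 12 down.
R1C1 = 8: the only remaining digit allowed by both the 23 across and the 9 down.
R1C3 = 23 − 14 = 9 completes the 23 across.
R2C1 = 6 − 5 = 1 completes the 6 across.

8, 6, 9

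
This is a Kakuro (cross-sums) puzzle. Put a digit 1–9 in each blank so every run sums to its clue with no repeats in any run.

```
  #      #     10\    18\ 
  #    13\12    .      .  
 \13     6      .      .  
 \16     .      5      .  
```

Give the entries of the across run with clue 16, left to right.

7 5 4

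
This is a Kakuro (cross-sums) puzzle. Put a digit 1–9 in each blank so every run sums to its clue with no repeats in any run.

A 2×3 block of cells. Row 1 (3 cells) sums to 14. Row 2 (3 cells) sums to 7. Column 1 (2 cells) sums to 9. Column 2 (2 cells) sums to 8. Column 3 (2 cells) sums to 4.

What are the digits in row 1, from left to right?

7 in 3 cells must be {1,2,4}; 4 in 2 cells must be {1,3}.
The 7 across and the 4 down share only 1, so (2,3) = 1.
(1,3) = 4 − 1 = 3 completes the 4 down.
Given what's placed, (2,2) must be 2 to fit the 7 across and 8 down.
(1,2) = 8 − 2 = 6 completes the 8 down.
(2,1) = 7 − 3 = 4 completes the 7 across.
(1,1) = 14 − 9 = 5 completes the 14 across.

5, 6, 3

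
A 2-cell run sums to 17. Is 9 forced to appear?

Yes

The only way to make 17 from 2 distinct digits is {8,9}, which contains 9.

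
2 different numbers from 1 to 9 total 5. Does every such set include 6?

Counterexample: {1,4} sums to 5 without using 6.

No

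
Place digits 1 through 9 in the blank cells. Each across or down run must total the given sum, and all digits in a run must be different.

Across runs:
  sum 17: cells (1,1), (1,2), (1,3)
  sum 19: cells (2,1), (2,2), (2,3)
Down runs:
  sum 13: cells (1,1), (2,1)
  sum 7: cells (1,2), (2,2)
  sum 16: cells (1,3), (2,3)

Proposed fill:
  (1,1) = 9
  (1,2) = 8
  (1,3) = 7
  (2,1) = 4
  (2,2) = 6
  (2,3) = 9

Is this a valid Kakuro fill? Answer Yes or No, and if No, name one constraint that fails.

No — the across run (1,1)–(1,3) sums to 24, not 17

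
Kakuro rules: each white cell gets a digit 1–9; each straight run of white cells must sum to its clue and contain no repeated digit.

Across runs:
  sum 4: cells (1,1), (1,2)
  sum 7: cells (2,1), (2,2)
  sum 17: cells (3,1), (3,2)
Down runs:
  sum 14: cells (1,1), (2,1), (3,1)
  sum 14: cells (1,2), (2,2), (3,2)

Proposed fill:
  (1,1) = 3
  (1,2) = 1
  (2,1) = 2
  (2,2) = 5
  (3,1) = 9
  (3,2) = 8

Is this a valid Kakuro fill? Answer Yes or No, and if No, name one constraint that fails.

Across: 3+1=4; 2+5=7; 9+8=17. Down: 3+2+9=14; 1+5+8=14. No digit repeats within any run.

Yes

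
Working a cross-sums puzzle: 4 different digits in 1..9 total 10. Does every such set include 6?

No

The only way to make 10 from 4 distinct digits is {1,2,3,4}, which does not contain 6.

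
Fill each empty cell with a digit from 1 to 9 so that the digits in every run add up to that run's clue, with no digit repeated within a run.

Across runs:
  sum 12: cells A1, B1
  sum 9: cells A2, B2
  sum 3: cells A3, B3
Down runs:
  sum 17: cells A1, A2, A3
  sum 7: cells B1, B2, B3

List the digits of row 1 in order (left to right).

3 in 2 cells must be {1,2}; 7 in 3 cells must be {1,2,4}.
The 12 across and the 7 down share only 4, so B1 = 4.
A1 = 12 − 4 = 8 completes the 12 across.
Given what's placed, A3 must be 2 to fit the 3 across and 17 down.
B3 = 3 − 2 = 1 completes the 3 across.
A2 = 17 − 10 = 7 completes the 17 down.
B2 = 9 − 7 = 2 completes the 9 across.

8 4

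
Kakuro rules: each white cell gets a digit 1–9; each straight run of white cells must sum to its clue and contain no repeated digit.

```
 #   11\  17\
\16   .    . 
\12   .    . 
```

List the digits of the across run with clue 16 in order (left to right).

7 9

16 in 2 cells must be {7,9}; 17 in 2 cells must be {8,9}.
The 16 across and the 17 down share only 9, so R1C2 = 9.
R2C2 = 17 − 9 = 8 completes the 17 down.
R1C1 = 16 − 9 = 7 completes the 16 across.
R2C1 = 12 − 8 = 4 completes the 12 across.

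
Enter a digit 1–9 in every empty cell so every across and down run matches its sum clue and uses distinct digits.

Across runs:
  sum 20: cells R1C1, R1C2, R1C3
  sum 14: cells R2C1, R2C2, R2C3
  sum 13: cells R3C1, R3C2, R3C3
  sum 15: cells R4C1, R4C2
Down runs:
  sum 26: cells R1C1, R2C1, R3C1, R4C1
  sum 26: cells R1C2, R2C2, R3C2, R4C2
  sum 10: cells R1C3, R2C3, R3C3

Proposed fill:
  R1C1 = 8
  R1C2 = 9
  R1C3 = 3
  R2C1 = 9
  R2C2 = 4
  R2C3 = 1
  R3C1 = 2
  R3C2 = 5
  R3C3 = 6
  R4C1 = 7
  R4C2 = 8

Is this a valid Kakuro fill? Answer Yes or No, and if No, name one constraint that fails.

Across: 8+9+3=20; 9+4+1=14; 2+5+6=13; 7+8=15. Down: 8+9+2+7=26; 9+4+5+8=26; 3+1+6=10. No digit repeats within any run.

Yes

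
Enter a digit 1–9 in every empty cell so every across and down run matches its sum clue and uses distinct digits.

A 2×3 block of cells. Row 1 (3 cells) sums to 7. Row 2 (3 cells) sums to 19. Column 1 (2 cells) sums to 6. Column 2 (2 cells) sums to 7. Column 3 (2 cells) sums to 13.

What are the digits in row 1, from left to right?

7 in 3 cells must be {1,2,4}.
The 7 across and the 13 down share only 4, so (1,3) = 4.
(2,3) = 13 − 4 = 9 completes the 13 down.
Nothing is forced directly, so branch on (2,1), whose candidates are 2 or 4. If (2,1) = 2: then (1,1) would have to be in {1,2} for the 7 across but in {4} for the 6 down — contradiction. So (2,1) = 4.
(1,1) = 6 − 4 = 2 completes the 6 down.
(1,2) = 7 − 6 = 1 completes the 7 across.
(2,2) = 19 − 13 = 6 completes the 19 across.

2 1 4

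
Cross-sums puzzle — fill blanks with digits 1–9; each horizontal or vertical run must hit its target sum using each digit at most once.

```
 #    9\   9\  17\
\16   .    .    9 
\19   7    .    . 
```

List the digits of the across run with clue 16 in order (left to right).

2, 5, 9

17 in 2 cells must be {8,9}.
R1C1 = 9 − 7 = 2 completes the 9 down.
R1C2 = 16 − 11 = 5 completes the 16 across.
R2C2 = 9 − 5 = 4 completes the 9 down.
R2C3 = 19 − 11 = 8 completes the 19 across.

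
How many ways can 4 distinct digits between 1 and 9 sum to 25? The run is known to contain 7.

4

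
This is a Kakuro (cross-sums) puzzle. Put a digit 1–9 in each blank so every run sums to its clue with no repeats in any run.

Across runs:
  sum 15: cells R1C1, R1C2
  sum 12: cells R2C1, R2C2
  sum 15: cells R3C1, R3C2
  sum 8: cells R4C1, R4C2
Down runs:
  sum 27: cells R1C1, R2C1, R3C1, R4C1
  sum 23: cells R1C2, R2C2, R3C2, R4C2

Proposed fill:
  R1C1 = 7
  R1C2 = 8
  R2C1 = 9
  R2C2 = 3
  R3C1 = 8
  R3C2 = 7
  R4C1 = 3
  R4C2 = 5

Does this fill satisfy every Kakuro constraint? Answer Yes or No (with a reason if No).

Across: 7+8=15; 9+3=12; 8+7=15; 3+5=8. Down: 7+9+8+3=27; 8+3+7+5=23. No digit repeats within any run.

Yes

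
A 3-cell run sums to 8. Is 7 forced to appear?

Counterexample: {1,2,5} sums to 8 without using 7.

No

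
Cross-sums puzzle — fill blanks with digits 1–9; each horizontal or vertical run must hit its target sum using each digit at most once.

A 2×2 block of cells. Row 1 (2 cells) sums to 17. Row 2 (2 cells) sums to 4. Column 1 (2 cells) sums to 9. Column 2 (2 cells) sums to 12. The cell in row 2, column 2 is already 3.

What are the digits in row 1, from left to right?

8, 9

17 in 2 cells must be {8,9}; 4 in 2 cells must be {1,3}.
Intersecting the 17 across with the 9 down forces (1,1) = 8.
(1,2) = 17 − 8 = 9 completes the 17 across.
(2,1) = 4 − 3 = 1 completes the 4 across.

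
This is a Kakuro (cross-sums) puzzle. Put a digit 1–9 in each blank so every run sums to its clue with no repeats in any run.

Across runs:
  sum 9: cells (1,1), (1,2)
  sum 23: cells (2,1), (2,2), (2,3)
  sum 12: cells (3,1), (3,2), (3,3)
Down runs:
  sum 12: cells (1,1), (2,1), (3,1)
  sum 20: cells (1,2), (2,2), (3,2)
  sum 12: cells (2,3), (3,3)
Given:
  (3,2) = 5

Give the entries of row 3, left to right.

4 5 3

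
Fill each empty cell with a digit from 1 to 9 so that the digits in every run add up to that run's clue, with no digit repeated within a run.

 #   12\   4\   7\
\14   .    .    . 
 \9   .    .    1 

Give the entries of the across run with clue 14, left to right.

4 in 2 cells must be {1,3}.
R1C3 = 7 − 1 = 6 completes the 7 down.
Given what's placed, R2C2 must be 3 to fit the 9 across and 4 down.
R1C2 = 4 − 3 = 1 completes the 4 down.
R2C1 = 9 − 4 = 5 completes the 9 across.
R1C1 = 14 − 7 = 7 completes the 14 across.

7 1 6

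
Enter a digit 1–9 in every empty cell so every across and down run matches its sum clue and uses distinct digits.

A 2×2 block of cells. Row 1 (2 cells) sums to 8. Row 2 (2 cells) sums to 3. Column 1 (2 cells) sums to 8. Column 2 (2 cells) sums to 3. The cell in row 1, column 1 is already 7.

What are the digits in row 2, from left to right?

3 in 2 cells must be {1,2}.
(1,2) = 8 − 7 = 1 completes the 8 across.
(2,1) = 8 − 7 = 1 completes the 8 down.
(2,2) = 3 − 1 = 2 completes the 3 across.

1, 2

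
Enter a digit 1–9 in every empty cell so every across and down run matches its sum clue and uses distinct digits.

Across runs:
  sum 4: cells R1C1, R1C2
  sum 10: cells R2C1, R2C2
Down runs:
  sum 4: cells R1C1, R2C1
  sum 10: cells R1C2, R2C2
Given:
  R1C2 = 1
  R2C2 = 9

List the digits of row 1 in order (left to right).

4 in 2 cells must be {1,3}.
R1C1 = 4 − 1 = 3 completes the 4 across.
R2C1 = 10 − 9 = 1 completes the 10 across.

3, 1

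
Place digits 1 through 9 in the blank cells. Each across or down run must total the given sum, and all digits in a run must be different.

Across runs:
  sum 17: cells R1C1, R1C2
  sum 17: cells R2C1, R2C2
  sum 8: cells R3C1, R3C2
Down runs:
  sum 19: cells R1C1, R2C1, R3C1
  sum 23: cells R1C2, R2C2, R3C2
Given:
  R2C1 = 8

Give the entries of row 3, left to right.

17 in 2 cells must be {8,9}; 23 in 3 cells must be {6,8,9}.
Given what's placed, R1C1 must be 9 to fit the 17 across and 19 down.
R1C2 = 17 − 9 = 8 completes the 17 across.
R2C2 = 17 − 8 = 9 completes the 17 across.
R3C1 = 19 − 17 = 2 completes the 19 down.
R3C2 = 8 − 2 = 6 completes the 8 across.

2 6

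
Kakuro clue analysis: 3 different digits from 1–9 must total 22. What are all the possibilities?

3 distinct digits from 1–9 sum between 6 and 24.

{5,8,9}; {6,7,9}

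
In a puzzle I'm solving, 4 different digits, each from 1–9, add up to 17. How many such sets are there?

9

4 distinct digits from 1–9 sum between 10 and 30.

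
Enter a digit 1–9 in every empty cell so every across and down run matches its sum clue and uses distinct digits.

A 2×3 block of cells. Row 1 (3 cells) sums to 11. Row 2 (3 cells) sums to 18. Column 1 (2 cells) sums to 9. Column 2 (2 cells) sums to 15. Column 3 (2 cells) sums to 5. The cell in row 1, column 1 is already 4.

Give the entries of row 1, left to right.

4 6 1

(1,2) = 6: the only remaining digit allowed by both the 11 across and the 15 down.
(1,3) = 11 − 10 = 1 completes the 11 across.
(2,1) = 9 − 4 = 5 completes the 9 down.
(2,2) = 15 − 6 = 9 completes the 15 down.
(2,3) = 18 − 14 = 4 completes the 18 across.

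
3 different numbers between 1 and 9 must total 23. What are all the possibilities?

{6,8,9}

3 distinct digits from 1–9 sum between 6 and 24.
Only one set works: {6,8,9}.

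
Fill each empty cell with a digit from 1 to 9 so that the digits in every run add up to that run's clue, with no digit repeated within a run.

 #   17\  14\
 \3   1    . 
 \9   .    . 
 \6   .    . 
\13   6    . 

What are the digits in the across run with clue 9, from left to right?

8, 1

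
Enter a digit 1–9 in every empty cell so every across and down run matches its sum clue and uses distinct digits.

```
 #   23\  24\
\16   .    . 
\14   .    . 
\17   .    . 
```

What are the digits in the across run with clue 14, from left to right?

6 8

16 in 2 cells must be {7,9}; 17 in 2 cells must be {8,9}; 23 in 3 cells must be {6,8,9}.
The 16 across and the 23 down share only 9, so R1C1 = 9.
R1C2 = 16 − 9 = 7 completes the 16 across.
Given what's placed, R3C1 must be 8 to fit the 17 across and 23 down.
R3C2 = 17 − 8 = 9 completes the 17 across.
R2C1 = 23 − 17 = 6 completes the 23 down.
R2C2 = 14 − 6 = 8 completes the 14 across.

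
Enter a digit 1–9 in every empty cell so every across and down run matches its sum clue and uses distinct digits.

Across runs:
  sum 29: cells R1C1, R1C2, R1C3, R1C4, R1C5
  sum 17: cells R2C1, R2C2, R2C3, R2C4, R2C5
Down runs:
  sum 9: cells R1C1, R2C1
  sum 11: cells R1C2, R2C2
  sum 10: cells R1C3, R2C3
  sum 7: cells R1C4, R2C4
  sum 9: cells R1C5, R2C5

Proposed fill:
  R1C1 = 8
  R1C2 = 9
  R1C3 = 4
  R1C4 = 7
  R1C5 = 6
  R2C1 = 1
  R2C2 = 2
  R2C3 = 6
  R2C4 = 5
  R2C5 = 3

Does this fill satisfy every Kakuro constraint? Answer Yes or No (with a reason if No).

No — the across run R1C1–R1C5 sums to 34, not 29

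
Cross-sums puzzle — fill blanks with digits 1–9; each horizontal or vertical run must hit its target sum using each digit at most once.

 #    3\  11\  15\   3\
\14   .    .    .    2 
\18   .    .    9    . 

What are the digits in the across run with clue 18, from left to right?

3 in 2 cells must be {1,2}.
Given what's placed, R1C1 must be 1 to fit the 14 across and 3 down.
R1C3 = 15 − 9 = 6 completes the 15 down.
R2C1 = 3 − 1 = 2 completes the 3 down.
R2C4 = 3 − 2 = 1 completes the 3 down.
R1C2 = 14 − 9 = 5 completes the 14 across.
R2C2 = 18 − 12 = 6 completes the 18 across.

2 6 9 1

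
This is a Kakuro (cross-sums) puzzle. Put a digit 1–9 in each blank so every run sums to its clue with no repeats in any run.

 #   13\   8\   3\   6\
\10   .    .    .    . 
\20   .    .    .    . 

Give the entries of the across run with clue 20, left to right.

10 in 4 cells must be {1,2,3,4}; 3 in 2 cells must be {1,2}.
Only 4 fits R1C1 under both its across sum 10 and down sum 13.
R2C1 = 13 − 4 = 9 completes the 13 down.
Nothing is forced directly, so branch on R1C3, whose candidates are 1 or 2. If R1C3 = 2: that forces R1C4 = 1, R2C3 = 1, after which R2C4 would have to be in {2,3,4,6,7,8} for the 20 across but in {5} for the 6 down — contradiction. So R1C3 = 1.
R1C4 = 2: the only remaining digit allowed by both the 10 across and the 6 down.
R2C3 = 3 − 1 = 2 completes the 3 down.
R2C4 = 6 − 2 = 4 completes the 6 down.
R1C2 = 10 − 7 = 3 completes the 10 across.
R2C2 = 20 − 15 = 5 completes the 20 across.

9 5 2 4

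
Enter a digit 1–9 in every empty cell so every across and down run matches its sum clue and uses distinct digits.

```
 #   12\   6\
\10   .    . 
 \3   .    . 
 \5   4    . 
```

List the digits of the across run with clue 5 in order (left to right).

4, 1

3 in 2 cells must be {1,2}; 6 in 3 cells must be {1,2,3}.
R3C2 = 5 − 4 = 1 completes the 5 across.
R2C2 = 2: the only remaining digit allowed by both the 3 across and the 6 down.
R1C2 = 6 − 3 = 3 completes the 6 down.
R2C1 = 3 − 2 = 1 completes the 3 across.
R1C1 = 10 − 3 = 7 completes the 10 across.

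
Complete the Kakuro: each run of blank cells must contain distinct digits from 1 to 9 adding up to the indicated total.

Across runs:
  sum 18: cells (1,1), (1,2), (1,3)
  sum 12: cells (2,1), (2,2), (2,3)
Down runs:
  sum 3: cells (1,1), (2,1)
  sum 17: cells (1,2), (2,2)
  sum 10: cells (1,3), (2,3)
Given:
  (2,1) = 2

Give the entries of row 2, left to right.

2, 9, 1

3 in 2 cells must be {1,2}; 17 in 2 cells must be {8,9}.
(1,1) = 3 − 2 = 1 completes the 3 down.
(2,2) = 9: the only remaining digit allowed by both the 12 across and the 17 down.
(2,3) = 12 − 11 = 1 completes the 12 across.
(1,2) = 17 − 9 = 8 completes the 17 down.
(1,3) = 18 − 9 = 9 completes the 18 across.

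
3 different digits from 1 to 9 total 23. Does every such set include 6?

The only way to make 23 from 3 distinct digits is {6,8,9}, which contains 6.

Yes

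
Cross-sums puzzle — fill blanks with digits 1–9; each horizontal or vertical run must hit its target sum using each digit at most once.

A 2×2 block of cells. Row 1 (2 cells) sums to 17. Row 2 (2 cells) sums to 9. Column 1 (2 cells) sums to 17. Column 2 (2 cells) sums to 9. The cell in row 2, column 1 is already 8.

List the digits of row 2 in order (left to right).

8, 1

17 in 2 cells must be {8,9}.
(1,1) = 17 − 8 = 9 completes the 17 down.
(1,2) = 17 − 9 = 8 completes the 17 across.
(2,2) = 9 − 8 = 1 completes the 9 across.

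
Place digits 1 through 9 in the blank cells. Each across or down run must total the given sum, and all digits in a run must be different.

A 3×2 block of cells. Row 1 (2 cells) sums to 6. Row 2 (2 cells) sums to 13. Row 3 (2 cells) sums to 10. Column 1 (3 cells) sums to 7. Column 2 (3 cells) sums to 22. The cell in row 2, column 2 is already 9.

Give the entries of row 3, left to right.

7 in 3 cells must be {1,2,4}.
(1,2) = 5: the only remaining digit allowed by both the 6 across and the 22 down.
(2,1) = 13 − 9 = 4 completes the 13 across.
(3,2) = 22 − 14 = 8 completes the 22 down.
(1,1) = 6 − 5 = 1 completes the 6 across.
(3,1) = 10 − 8 = 2 completes the 10 across.

2 8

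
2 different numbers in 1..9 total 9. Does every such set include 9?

Counterexample: {1,8} sums to 9 without using 9.

No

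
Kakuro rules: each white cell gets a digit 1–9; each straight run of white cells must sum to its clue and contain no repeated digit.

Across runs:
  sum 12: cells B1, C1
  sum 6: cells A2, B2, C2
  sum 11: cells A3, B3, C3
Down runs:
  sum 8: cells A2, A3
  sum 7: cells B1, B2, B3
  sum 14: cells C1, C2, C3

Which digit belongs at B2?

1

6 in 3 cells must be {1,2,3}; 7 in 3 cells must be {1,2,4}.
Only 4 fits B1 under both its across sum 12 and down sum 7.
C1 = 12 − 4 = 8 completes the 12 across.
Nothing is forced directly, so branch on B2, whose candidates are 1 or 2. If B2 = 2: that forces C2 = 1, B3 = 1, after which C3 would have to be in {2,3,4,6,7,8} for the 11 across but in {5} for the 14 down — contradiction. So B2 = 1.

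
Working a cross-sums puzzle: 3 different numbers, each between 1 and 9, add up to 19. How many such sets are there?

3 distinct digits from 1–9 sum between 6 and 24.
Enumerating: {2,8,9}, {3,7,9}, {4,6,9}, {4,7,8}, {5,6,8}.

5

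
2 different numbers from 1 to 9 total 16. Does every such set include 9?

Yes

The only way to make 16 from 2 distinct digits is {7,9}, which contains 9.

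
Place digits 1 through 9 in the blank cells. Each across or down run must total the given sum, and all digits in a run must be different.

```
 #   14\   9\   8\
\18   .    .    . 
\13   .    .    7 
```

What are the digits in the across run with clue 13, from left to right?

R1C3 = 8 − 7 = 1 completes the 8 down.
Given what's placed, R2C1 must be 5 to fit the 13 across and 14 down.
R2C2 = 13 − 12 = 1 completes the 13 across.
R1C1 = 14 − 5 = 9 completes the 14 down.
R1C2 = 18 − 10 = 8 completes the 18 across.

5 1 7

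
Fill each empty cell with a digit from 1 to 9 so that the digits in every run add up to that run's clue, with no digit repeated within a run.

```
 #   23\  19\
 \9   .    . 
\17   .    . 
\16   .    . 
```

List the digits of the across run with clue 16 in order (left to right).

9 7

17 in 2 cells must be {8,9}; 16 in 2 cells must be {7,9}; 23 in 3 cells must be {6,8,9}.
The 16 across and the 23 down share only 9, so R3C1 = 9.
R3C2 = 16 − 9 = 7 completes the 16 across.
Given what's placed, R2C1 must be 8 to fit the 17 across and 23 down.
R2C2 = 17 − 8 = 9 completes the 17 across.
R1C1 = 23 − 17 = 6 completes the 23 down.
R1C2 = 9 − 6 = 3 completes the 9 across.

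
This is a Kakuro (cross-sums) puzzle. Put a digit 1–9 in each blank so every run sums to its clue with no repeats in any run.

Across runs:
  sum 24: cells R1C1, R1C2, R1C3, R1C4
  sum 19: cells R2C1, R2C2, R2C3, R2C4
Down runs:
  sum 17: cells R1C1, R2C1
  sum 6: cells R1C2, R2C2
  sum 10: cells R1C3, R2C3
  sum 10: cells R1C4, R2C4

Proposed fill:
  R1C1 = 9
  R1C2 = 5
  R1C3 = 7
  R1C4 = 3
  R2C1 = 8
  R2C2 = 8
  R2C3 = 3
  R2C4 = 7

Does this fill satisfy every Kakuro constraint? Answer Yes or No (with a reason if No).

No — the across run R2C1–R2C4 sums to 26, not 19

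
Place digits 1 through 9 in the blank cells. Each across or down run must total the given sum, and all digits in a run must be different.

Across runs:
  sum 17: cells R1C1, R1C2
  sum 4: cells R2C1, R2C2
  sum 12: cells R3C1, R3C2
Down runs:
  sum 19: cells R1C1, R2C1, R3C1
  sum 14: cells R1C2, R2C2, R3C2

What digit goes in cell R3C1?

17 in 2 cells must be {8,9}; 4 in 2 cells must be {1,3}.
The 4 across and the 19 down share only 3, so R2C1 = 3.
R2C2 = 4 − 3 = 1 completes the 4 across.
Given what's placed, R1C1 must be 9 to fit the 17 across and 19 down.
R1C2 = 17 − 9 = 8 completes the 17 across.
R3C1 = 19 − 12 = 7 completes the 19 down.
R3C2 = 12 − 7 = 5 completes the 12 across.

7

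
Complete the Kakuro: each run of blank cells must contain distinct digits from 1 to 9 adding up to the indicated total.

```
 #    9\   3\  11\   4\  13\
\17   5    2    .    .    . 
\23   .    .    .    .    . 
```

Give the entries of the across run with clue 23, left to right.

3 in 2 cells must be {1,2}; 4 in 2 cells must be {1,3}.
Given what's placed, R1C5 must be 6 to fit the 17 across and 13 down.
R2C1 = 9 − 5 = 4 completes the 9 down.
R2C2 = 3 − 2 = 1 completes the 3 down.
R2C4 = 3: the only remaining digit allowed by both the 23 across and the 4 down.
R2C5 = 13 − 6 = 7 completes the 13 down.
Given what's placed, R1C3 must be 3 to fit the 17 across and 11 down.
R1C4 = 17 − 16 = 1 completes the 17 across.
R2C3 = 23 − 15 = 8 completes the 23 across.

4 1 8 3 7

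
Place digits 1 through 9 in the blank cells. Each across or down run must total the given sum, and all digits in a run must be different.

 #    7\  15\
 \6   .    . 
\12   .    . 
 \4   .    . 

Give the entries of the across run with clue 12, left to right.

4 in 2 cells must be {1,3}; 7 in 3 cells must be {1,2,4}.
The 12 across and the 7 down share only 4, so R2C1 = 4.
R2C2 = 12 − 4 = 8 completes the 12 across.
Given what's placed, R3C1 must be 1 to fit the 4 across and 7 down.
R3C2 = 4 − 1 = 3 completes the 4 across.
R1C1 = 7 − 5 = 2 completes the 7 down.
R1C2 = 6 − 2 = 4 completes the 6 across.

4, 8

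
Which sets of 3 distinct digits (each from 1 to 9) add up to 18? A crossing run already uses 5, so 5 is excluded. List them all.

{1,8,9}; {2,7,9}; {3,6,9}; {3,7,8}; {4,6,8}

3 distinct digits from 1–9 sum between 6 and 24.
Dropping sets that contain 5.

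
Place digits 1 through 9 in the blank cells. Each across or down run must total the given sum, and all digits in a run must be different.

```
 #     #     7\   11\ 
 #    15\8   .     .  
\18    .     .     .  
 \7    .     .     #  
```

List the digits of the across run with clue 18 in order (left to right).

7 in 3 cells must be {1,2,4}.
The 7 across and the 15 down share only 6, so R3C1 = 6.
R3C2 = 7 − 6 = 1 completes the 7 across.
R1C2 = 2: the only remaining digit allowed by both the 8 across and the 7 down.
R1C3 = 8 − 2 = 6 completes the 8 across.
R2C1 = 15 − 6 = 9 completes the 15 down.
R2C2 = 7 − 3 = 4 completes the 7 down.
R2C3 = 18 − 13 = 5 completes the 18 across.

9 4 5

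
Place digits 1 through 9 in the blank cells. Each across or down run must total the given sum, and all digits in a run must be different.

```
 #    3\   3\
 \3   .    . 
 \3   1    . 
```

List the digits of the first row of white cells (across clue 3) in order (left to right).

3 in 2 cells must be {1,2}.
R1C1 = 3 − 1 = 2 completes the 3 down.
R1C2 = 3 − 2 = 1 completes the 3 across.
R2C2 = 3 − 1 = 2 completes the 3 across.

2 1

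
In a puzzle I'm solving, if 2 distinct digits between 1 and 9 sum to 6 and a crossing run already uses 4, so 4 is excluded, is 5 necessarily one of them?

The only way to make 6 from 2 distinct digits under that restriction is {1,5}, which contains 5.

Yes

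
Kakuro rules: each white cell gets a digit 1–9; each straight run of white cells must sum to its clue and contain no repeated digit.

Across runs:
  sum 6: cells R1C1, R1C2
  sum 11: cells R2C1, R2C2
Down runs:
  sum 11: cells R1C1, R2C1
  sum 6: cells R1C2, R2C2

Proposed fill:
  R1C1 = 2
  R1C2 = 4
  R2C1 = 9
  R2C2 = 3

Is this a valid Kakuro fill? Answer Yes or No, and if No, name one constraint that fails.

No — the across run R2C1–R2C2 sums to 12, not 11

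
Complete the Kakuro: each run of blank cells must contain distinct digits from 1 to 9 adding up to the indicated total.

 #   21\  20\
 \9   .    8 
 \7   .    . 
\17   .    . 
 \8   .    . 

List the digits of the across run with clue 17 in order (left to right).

17 in 2 cells must be {8,9}.
R1C1 = 9 − 8 = 1 completes the 9 across.
R3C2 = 9: the only remaining digit allowed by both the 17 across and the 20 down.
R3C1 = 17 − 9 = 8 completes the 17 across.
No cell is forced outright now. R2C1 can only be 3 or 5 (the digits allowed by both its 7 across and its 21 down). If R2C1 = 3: then R2C2 would have to be in {4} for the 7 across but in {1,2} for the 20 down — contradiction. So R2C1 = 5.
R2C2 = 7 − 5 = 2 completes the 7 across.
R4C1 = 21 − 14 = 7 completes the 21 down.
R4C2 = 8 − 7 = 1 completes the 8 across.

8, 9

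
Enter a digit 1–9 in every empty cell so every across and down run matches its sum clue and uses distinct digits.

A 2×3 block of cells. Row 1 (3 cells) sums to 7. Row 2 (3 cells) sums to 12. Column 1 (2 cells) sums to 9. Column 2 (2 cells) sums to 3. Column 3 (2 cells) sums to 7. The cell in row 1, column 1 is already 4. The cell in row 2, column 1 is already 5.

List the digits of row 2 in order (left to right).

5 1 6

7 in 3 cells must be {1,2,4}; 3 in 2 cells must be {1,2}.
Given what's placed, (2,2) must be 1 to fit the 12 across and 3 down.
(2,3) = 12 − 6 = 6 completes the 12 across.
(1,2) = 3 − 1 = 2 completes the 3 down.
(1,3) = 7 − 6 = 1 completes the 7 across.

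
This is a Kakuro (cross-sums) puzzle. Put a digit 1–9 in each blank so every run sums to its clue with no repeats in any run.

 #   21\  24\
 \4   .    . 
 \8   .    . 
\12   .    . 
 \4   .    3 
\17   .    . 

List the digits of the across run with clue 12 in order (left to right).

4 in 2 cells must be {1,3}; 17 in 2 cells must be {8,9}.
Given what's placed, R1C2 must be 1 to fit the 4 across and 24 down.
R4C1 = 4 − 3 = 1 completes the 4 across.
R1C1 = 4 − 1 = 3 completes the 4 across.
Nothing is forced directly, so branch on R5C1, whose candidates are 8 or 9. If R5C1 = 9: then R3C1 would have to be in {3,4,5,7,8,9} for the 12 across but in {2,6} for the 21 down — contradiction. So R5C1 = 8.
R5C2 = 17 − 8 = 9 completes the 17 across.
Nothing is forced directly, so branch on R2C1, whose candidates are 2 or 5 or 7. If R2C1 = 5: then R2C2 would have to be in {3} for the 8 across but in {4,5,6,7} for the 24 down — contradiction. If R2C1 = 7: then R2C2 would have to be in {1} for the 8 across but in {4,5,6,7} for the 24 down — contradiction. So R2C1 = 2.
R2C2 = 8 − 2 = 6 completes the 8 across.
R3C1 = 21 − 14 = 7 completes the 21 down.
R3C2 = 12 − 7 = 5 completes the 12 across.

7, 5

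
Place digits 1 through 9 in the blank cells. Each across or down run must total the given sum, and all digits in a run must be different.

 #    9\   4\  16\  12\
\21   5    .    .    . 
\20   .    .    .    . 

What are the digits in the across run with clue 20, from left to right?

4, 1, 7, 8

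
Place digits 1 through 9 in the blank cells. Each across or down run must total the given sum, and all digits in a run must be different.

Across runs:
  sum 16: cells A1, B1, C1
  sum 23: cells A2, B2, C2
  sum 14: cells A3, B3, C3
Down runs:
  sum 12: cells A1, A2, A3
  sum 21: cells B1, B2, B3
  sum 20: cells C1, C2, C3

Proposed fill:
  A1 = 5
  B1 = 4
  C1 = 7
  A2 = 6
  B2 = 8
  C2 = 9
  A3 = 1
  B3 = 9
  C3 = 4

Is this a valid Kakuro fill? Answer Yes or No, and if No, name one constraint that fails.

Yes

Across: 5+4+7=16; 6+8+9=23; 1+9+4=14. Down: 5+6+1=12; 4+8+9=21; 7+9+4=20. No digit repeats within any run.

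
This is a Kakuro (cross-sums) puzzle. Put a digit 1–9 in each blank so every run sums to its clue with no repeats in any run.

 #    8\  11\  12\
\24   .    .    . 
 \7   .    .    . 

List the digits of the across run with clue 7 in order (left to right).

24 in 3 cells must be {7,8,9}; 7 in 3 cells must be {1,2,4}.
The 24 across and the 8 down share only 7, so R1C1 = 7.
R2C1 = 8 − 7 = 1 completes the 8 down.
Given what's placed, R2C3 must be 4 to fit the 7 across and 12 down.
R1C3 = 12 − 4 = 8 completes the 12 down.
R2C2 = 7 − 5 = 2 completes the 7 across.
R1C2 = 24 − 15 = 9 completes the 24 across.

1, 2, 4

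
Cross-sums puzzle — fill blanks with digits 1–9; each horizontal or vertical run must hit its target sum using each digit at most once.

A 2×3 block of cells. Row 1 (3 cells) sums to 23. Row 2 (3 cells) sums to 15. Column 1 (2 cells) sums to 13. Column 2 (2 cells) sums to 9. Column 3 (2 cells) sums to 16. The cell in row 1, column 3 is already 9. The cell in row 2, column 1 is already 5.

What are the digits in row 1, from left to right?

8 6 9

23 in 3 cells must be {6,8,9}; 16 in 2 cells must be {7,9}.
(1,1) = 13 − 5 = 8 completes the 13 down.
(1,2) = 23 − 17 = 6 completes the 23 across.
(2,2) = 9 − 6 = 3 completes the 9 down.
(2,3) = 15 − 8 = 7 completes the 15 across.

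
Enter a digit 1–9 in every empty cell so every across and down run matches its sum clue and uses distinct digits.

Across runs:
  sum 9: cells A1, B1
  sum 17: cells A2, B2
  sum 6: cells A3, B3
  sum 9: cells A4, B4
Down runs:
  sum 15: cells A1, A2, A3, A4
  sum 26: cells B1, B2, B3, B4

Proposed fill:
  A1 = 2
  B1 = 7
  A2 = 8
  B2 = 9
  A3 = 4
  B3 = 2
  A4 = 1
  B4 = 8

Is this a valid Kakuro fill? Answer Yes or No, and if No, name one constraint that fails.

Across: 2+7=9; 8+9=17; 4+2=6; 1+8=9. Down: 2+8+4+1=15; 7+9+2+8=26. No digit repeats within any run.

Yes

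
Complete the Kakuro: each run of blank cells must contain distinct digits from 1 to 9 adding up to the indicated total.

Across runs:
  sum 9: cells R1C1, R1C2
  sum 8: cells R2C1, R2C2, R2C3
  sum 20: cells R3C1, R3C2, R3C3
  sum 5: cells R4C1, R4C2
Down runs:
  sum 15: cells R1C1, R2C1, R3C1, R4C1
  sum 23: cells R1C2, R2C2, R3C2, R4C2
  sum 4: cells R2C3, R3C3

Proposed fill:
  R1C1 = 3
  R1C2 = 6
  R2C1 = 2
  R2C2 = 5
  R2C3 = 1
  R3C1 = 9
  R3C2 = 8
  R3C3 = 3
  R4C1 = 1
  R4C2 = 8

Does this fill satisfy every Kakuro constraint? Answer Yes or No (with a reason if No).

No — the down run R1C2–R4C2 sums to 27, not 23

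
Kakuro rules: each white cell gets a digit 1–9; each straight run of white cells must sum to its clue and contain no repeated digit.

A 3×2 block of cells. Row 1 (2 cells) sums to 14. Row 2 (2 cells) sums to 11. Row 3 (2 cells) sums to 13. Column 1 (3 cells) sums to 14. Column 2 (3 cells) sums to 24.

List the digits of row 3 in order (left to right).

24 in 3 cells must be {7,8,9}.
Nothing is forced directly, so branch on (3,2), whose candidates are 7 or 8 or 9. If (3,2) = 8: that forces (1,2) = 9, (2,2) = 7, (3,1) = 5, after which (1,1) would have to be in {5} for the 14 across but in {1,2,3,6,7,8} for the 14 down — contradiction. If (3,2) = 9: that forces (1,2) = 8, (2,2) = 7, (3,1) = 4, after which (1,1) would have to be in {6} for the 14 across but in {1,2,3,7,8,9} for the 14 down — contradiction. So (3,2) = 7.
(3,1) = 13 − 7 = 6 completes the 13 across.
Given what's placed, (1,1) must be 5 to fit the 14 across and 14 down.
(1,2) = 14 − 5 = 9 completes the 14 across.
(2,1) = 14 − 11 = 3 completes the 14 down.
(2,2) = 11 − 3 = 8 completes the 11 across.

6, 7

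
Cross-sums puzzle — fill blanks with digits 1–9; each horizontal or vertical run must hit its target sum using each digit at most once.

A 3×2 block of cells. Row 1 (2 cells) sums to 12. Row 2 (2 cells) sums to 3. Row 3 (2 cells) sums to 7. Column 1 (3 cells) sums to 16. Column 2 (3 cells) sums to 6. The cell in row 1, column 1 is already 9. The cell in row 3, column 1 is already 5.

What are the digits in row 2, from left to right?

2 1

3 in 2 cells must be {1,2}; 6 in 3 cells must be {1,2,3}.
(1,2) = 12 − 9 = 3 completes the 12 across.
(2,1) = 16 − 14 = 2 completes the 16 down.
(2,2) = 3 − 2 = 1 completes the 3 across.
(3,2) = 7 − 5 = 2 completes the 7 across.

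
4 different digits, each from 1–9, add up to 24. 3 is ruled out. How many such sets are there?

4 distinct digits from 1–9 sum between 10 and 30.
Dropping sets that contain 3.
Enumerating: {1,6,8,9}, {2,5,8,9}, {2,6,7,9}, {4,5,6,9}, {4,5,7,8}.

5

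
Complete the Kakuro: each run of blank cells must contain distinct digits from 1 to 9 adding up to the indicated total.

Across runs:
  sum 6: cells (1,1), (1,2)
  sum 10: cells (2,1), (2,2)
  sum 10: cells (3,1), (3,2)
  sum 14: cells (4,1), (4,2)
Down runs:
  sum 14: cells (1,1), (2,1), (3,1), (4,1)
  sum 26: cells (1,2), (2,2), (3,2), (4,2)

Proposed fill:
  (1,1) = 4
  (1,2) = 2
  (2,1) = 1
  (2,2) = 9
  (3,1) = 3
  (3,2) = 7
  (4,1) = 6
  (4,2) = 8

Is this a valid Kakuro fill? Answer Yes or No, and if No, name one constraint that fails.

Across: 4+2=6; 1+9=10; 3+7=10; 6+8=14. Down: 4+1+3+6=14; 2+9+7+8=26. No digit repeats within any run.

Yes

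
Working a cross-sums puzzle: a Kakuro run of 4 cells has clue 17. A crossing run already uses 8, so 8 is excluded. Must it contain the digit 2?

Counterexample: {1,3,4,9} sums to 17 under that restriction without using 2.

No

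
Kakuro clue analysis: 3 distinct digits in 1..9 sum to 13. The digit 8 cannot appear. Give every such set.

{1,3,9}; {1,5,7}; {2,4,7}; {2,5,6}; {3,4,6}

3 distinct digits from 1–9 sum between 6 and 24.
Dropping sets that contain 8.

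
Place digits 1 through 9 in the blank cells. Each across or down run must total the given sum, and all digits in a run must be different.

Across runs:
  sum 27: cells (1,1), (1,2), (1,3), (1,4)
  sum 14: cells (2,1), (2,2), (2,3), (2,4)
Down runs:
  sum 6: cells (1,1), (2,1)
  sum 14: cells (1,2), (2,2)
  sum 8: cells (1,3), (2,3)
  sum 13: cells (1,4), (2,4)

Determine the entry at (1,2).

9

Nothing is forced directly, so branch on (1,1), whose candidates are 4 or 5. If (1,1) = 4: that forces (1,3) = 6, (2,1) = 2, after which (2,3) would have to be in {1,3,4,5,6,7,8} for the 14 across but in {2} for the 8 down — contradiction. So (1,1) = 5.
(2,1) = 6 − 5 = 1 completes the 6 down.
Nothing is forced directly, so branch on (1,3), whose candidates are 6 or 7. If (1,3) = 7: then (2,3) would have to be in {2,3,4,5,6,7,8} for the 14 across but in {1} for the 8 down — contradiction. So (1,3) = 6.
(1,2) = 9: the only remaining digit allowed by both the 27 across and the 14 down.
(1,4) = 27 − 20 = 7 completes the 27 across.
(2,2) = 14 − 9 = 5 completes the 14 down.
(2,3) = 8 − 6 = 2 completes the 8 down.
(2,4) = 14 − 8 = 6 completes the 14 across.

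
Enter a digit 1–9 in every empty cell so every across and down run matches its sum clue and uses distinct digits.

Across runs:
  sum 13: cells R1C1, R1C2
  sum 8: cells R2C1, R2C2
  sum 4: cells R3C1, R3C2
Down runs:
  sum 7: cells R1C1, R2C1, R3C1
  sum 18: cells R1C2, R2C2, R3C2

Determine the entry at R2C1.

2

4 in 2 cells must be {1,3}; 7 in 3 cells must be {1,2,4}.
The 13 across and the 7 down share only 4, so R1C1 = 4.
R1C2 = 13 − 4 = 9 completes the 13 across.
Given what's placed, R3C1 must be 1 to fit the 4 across and 7 down.
R3C2 = 4 − 1 = 3 completes the 4 across.
R2C1 = 7 − 5 = 2 completes the 7 down.
R2C2 = 8 − 2 = 6 completes the 8 across.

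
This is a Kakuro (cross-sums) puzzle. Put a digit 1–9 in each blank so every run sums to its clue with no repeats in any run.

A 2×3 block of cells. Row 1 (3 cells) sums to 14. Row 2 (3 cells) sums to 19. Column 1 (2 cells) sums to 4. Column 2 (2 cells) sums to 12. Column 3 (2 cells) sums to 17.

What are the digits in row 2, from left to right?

3 7 9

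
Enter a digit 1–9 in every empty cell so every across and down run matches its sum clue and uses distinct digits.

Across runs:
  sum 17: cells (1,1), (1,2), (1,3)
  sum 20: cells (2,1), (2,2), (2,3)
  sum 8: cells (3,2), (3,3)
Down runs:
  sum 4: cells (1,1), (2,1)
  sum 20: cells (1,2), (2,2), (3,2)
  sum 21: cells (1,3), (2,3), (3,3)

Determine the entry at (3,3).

4 in 2 cells must be {1,3}.
Only 3 fits (2,1) under both its across sum 20 and down sum 4.
(1,1) = 4 − 3 = 1 completes the 4 down.
Nothing is forced directly, so branch on (1,2), whose candidates are 7 or 9. If (1,2) = 7: that forces (1,3) = 9, (2,3) = 8, (3,2) = 5, after which (3,3) would have to be in {3} for the 8 across but in {4} for the 21 down — contradiction. So (1,2) = 9.
(1,3) = 17 − 10 = 7 completes the 17 across.
(2,2) = 8: the only remaining digit allowed by both the 20 across and the 20 down.
(2,3) = 20 − 11 = 9 completes the 20 across.
(3,2) = 20 − 17 = 3 completes the 20 down.
(3,3) = 8 − 3 = 5 completes the 8 across.

5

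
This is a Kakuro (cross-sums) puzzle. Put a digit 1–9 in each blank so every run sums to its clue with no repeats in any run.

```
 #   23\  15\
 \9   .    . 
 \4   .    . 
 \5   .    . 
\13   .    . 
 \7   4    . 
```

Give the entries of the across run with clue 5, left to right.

1 4

4 in 2 cells must be {1,3}; 15 in 5 cells must be {1,2,3,4,5}.
R5C2 = 7 − 4 = 3 completes the 7 across.
Given what's placed, R2C2 must be 1 to fit the 4 across and 15 down.
R2C1 = 4 − 1 = 3 completes the 4 across.
Nothing is forced directly, so branch on R3C1, whose candidates are 1 or 2. If R3C1 = 2: then R3C2 would have to be in {3} for the 5 across but in {2,4,5} for the 15 down — contradiction. So R3C1 = 1.
R3C2 = 5 − 1 = 4 completes the 5 across.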